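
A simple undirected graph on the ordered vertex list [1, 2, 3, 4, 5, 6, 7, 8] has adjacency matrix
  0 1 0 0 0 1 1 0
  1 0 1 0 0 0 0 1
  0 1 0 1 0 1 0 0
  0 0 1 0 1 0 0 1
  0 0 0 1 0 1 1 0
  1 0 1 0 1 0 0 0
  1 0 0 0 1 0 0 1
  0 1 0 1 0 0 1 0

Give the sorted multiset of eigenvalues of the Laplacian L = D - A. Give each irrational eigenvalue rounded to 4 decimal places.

Each diagonal entry of L is the vertex degree and each off-diagonal entry is -1 where an edge is present, 0 otherwise; in the order [1, 2, 3, 4, 5, 6, 7, 8] the diagonal is [3, 3, 3, 3, 3, 3, 3, 3]. Diagonalising L (or applying a numerical eigensolver to the 8x8 matrix) gives the spectrum above. The single zero eigenvalue shows the graph is connected. The eigenvalues sum to 24, which equals trace(L) = 2|E|.

[0, 2, 2, 2, 4, 4, 4, 6]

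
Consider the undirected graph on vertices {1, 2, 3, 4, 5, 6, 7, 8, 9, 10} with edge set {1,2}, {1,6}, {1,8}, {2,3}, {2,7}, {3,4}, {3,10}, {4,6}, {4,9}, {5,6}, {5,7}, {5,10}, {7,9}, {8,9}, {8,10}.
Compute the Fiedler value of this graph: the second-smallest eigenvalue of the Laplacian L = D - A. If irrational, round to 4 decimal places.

2

Reading degrees in the order [1, 2, 3, 4, 5, 6, 7, 8, 9, 10] gives [3, 3, 3, 3, 3, 3, 3, 3, 3, 3]; set D = diag(3, 3, 3, 3, 3, 3, 3, 3, 3, 3) and form L = D - A. The sorted Laplacian eigenvalues are [0, 2, 2, 2, 2, 2, 5, 5, 5, 5]; the algebraic connectivity is the second entry, 2. The eigenvalues sum to 30, which equals trace(L) = 2|E|. By the matrix-tree theorem the graph has (1/10) * product of the nonzero eigenvalues = 2000 spanning trees.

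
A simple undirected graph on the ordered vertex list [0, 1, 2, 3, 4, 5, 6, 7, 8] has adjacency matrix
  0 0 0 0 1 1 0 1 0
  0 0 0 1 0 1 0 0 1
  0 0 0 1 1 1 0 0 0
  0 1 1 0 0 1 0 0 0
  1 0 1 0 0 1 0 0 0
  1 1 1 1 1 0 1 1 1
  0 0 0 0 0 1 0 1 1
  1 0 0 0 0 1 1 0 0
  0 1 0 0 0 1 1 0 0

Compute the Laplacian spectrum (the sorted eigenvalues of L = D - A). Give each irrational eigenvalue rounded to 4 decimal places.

[0, 1.5858, 1.5858, 3, 3, 4.4142, 4.4142, 5, 9]

Reading degrees in the order [0, 1, 2, 3, 4, 5, 6, 7, 8] gives [3, 3, 3, 3, 3, 8, 3, 3, 3]; set D = diag(3, 3, 3, 3, 3, 8, 3, 3, 3) and form L = D - A. Since every row of L sums to 0, the all-ones vector is in the kernel and 0 is an eigenvalue. The single zero eigenvalue shows the graph is connected.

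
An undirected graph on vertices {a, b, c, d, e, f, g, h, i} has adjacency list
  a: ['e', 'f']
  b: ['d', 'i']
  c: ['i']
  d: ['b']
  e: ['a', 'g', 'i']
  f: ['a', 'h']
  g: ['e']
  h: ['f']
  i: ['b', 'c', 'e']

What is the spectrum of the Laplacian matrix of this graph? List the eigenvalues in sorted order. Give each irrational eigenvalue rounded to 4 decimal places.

With the vertex order [a, b, c, d, e, f, g, h, i], the degrees are [2, 2, 1, 1, 3, 2, 1, 1, 3], giving D = diag(2, 2, 1, 1, 3, 2, 1, 1, 3) and L = D - A. The multiplicity of 0 as a Laplacian eigenvalue equals the number of connected components. The single zero eigenvalue shows the graph is connected. By the matrix-tree theorem the graph has (1/9) * product of the nonzero eigenvalues = 1 spanning tree.

[0, 0.1862, 0.4822, 0.7043, 1.4073, 2.1338, 2.8532, 3.5372, 4.6958]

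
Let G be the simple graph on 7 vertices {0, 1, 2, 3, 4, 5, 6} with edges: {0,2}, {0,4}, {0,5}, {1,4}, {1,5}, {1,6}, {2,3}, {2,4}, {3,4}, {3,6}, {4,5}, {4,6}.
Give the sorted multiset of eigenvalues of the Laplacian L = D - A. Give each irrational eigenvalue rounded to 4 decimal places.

[0, 2, 2, 4, 4, 5, 7]

Reading degrees in the order [0, 1, 2, 3, 4, 5, 6] gives [3, 3, 3, 3, 6, 3, 3]; set D = diag(3, 3, 3, 3, 6, 3, 3) and form L = D - A. The multiplicity of 0 as a Laplacian eigenvalue equals the number of connected components. The single zero eigenvalue shows the graph is connected. The eigenvalues sum to 24, which equals trace(L) = 2|E|. The largest eigenvalue, 7, is at most the vertex count 7.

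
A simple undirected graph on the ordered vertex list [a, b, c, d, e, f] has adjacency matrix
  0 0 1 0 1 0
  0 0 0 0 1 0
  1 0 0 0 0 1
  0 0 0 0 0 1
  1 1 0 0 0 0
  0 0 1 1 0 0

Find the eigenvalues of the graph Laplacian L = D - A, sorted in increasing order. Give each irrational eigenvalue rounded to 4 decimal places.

Reading degrees in the order [a, b, c, d, e, f] gives [2, 1, 2, 1, 2, 2]; set D = diag(2, 1, 2, 1, 2, 2) and form L = D - A. The multiplicity of 0 as a Laplacian eigenvalue equals the number of connected components. The single zero eigenvalue shows the graph is connected. The largest eigenvalue, 3.7321, is at most the vertex count 6. There is one zero in the spectrum, matching the 1 component.

[0, 0.2679, 1, 2, 3, 3.7321]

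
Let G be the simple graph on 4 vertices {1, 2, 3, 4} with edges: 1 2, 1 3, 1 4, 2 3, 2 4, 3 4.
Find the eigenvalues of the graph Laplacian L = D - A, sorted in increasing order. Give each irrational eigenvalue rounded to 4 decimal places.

With the vertex order [1, 2, 3, 4], the degrees are [3, 3, 3, 3], giving D = diag(3, 3, 3, 3) and L = D - A. L is symmetric positive semidefinite, so every eigenvalue is real and nonnegative. The single zero eigenvalue shows the graph is connected.

[0, 4, 4, 4]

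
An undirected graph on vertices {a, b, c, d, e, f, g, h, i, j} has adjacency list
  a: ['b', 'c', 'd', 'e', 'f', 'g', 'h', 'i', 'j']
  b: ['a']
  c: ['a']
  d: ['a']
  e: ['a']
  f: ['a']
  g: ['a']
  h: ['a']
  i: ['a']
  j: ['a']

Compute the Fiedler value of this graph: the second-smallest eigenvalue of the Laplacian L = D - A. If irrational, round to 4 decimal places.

1

Reading degrees in the order [a, b, c, d, e, f, g, h, i, j] gives [9, 1, 1, 1, 1, 1, 1, 1, 1, 1]; set D = diag(9, 1, 1, 1, 1, 1, 1, 1, 1, 1) and form L = D - A. Computing the eigenvalues of L and sorting gives [0, 1, 1, 1, 1, 1, 1, 1, 1, 10]. The Fiedler value lambda_2 = 1 is strictly positive, so the graph is connected. There is one zero in the spectrum, matching the 1 component. The eigenvalues sum to 18, which equals trace(L) = 2|E|.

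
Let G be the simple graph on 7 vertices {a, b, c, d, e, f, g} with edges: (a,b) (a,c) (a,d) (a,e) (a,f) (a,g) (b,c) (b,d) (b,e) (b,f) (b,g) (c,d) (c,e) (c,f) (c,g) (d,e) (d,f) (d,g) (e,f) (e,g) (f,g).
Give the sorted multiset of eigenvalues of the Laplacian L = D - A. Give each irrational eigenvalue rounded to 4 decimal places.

Reading degrees in the order [a, b, c, d, e, f, g] gives [6, 6, 6, 6, 6, 6, 6]; set D = diag(6, 6, 6, 6, 6, 6, 6) and form L = D - A. Since every row of L sums to 0, the all-ones vector is in the kernel and 0 is an eigenvalue. The single zero eigenvalue shows the graph is connected. There is one zero in the spectrum, matching the 1 component.

[0, 7, 7, 7, 7, 7, 7]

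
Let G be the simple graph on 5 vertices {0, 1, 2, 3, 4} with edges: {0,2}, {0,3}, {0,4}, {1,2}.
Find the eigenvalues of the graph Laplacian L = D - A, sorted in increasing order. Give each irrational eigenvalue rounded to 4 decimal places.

[0, 0.5188, 1, 2.3111, 4.1701]

Each diagonal entry of L is the vertex degree and each off-diagonal entry is -1 where an edge is present, 0 otherwise; in the order [0, 1, 2, 3, 4] the diagonal is [3, 1, 2, 1, 1]. L is symmetric positive semidefinite, so every eigenvalue is real and nonnegative. The single zero eigenvalue shows the graph is connected. The eigenvalues sum to 8, which equals trace(L) = 2|E|.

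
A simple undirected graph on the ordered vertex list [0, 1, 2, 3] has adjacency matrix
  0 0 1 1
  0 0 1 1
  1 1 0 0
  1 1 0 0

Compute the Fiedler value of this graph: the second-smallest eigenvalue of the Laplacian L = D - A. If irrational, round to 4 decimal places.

Each diagonal entry of L is the vertex degree and each off-diagonal entry is -1 where an edge is present, 0 otherwise; in the order [0, 1, 2, 3] the diagonal is [2, 2, 2, 2]. The sorted Laplacian eigenvalues are [0, 2, 2, 4]; the algebraic connectivity is the second entry, 2. The largest eigenvalue, 4, is at most the vertex count 4.

2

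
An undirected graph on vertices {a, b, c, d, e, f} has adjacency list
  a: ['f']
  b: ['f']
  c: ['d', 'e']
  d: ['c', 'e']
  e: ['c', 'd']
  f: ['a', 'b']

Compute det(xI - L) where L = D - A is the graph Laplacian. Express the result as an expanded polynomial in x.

Each diagonal entry of L is the vertex degree and each off-diagonal entry is -1 where an edge is present, 0 otherwise; in the order [a, b, c, d, e, f] the diagonal is [1, 1, 2, 2, 2, 2]. L has integer entries, so p(x) = det(xI - L) has integer coefficients. Expanding the determinant yields x^6 - 10x^5 + 36x^4 - 54x^3 + 27x^2. Since p(0) = det(-L) = 0, x divides p(x). There are 2 zeros in the spectrum, matching the 2 components.

x^6 - 10x^5 + 36x^4 - 54x^3 + 27x^2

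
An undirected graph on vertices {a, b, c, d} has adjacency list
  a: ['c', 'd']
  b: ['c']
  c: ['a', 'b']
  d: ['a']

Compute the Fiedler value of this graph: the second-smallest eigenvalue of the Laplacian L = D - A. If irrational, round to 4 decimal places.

0.5858

Reading degrees in the order [a, b, c, d] gives [2, 1, 2, 1]; set D = diag(2, 1, 2, 1) and form L = D - A. The smallest Laplacian eigenvalue is always 0. The next one, lambda_2 = 0.5858, measures how hard the graph is to disconnect: larger values mean better connectivity. The largest eigenvalue, 3.4142, is at most the vertex count 4.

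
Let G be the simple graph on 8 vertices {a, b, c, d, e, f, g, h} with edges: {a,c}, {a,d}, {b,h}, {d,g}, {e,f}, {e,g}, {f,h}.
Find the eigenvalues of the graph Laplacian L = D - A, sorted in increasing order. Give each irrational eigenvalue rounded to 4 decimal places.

[0, 0.1522, 0.5858, 1.2346, 2, 2.7654, 3.4142, 3.8478]

With the vertex order [a, b, c, d, e, f, g, h], the degrees are [2, 1, 1, 2, 2, 2, 2, 2], giving D = diag(2, 1, 1, 2, 2, 2, 2, 2) and L = D - A. L is symmetric positive semidefinite, so every eigenvalue is real and nonnegative.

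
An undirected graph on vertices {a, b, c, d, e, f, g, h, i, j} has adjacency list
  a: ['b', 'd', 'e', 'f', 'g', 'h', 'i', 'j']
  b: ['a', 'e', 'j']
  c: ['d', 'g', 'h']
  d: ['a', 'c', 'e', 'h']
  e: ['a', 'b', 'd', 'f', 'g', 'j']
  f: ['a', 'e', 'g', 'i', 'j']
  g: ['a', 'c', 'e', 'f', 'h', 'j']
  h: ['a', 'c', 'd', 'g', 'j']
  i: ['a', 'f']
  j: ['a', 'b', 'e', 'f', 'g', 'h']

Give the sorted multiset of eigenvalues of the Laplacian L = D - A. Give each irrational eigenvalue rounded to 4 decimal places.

Each diagonal entry of L is the vertex degree and each off-diagonal entry is -1 where an edge is present, 0 otherwise; in the order [a, b, c, d, e, f, g, h, i, j] the diagonal is [8, 3, 3, 4, 6, 5, 6, 5, 2, 6]. Diagonalising L (or applying a numerical eigensolver to the 10x10 matrix) gives the spectrum above. The eigenvalues sum to 48, which equals trace(L) = 2|E|.

[0, 1.6522, 2.2570, 3.8337, 4.2293, 5.2057, 6.7620, 7.2620, 7.7127, 9.0855]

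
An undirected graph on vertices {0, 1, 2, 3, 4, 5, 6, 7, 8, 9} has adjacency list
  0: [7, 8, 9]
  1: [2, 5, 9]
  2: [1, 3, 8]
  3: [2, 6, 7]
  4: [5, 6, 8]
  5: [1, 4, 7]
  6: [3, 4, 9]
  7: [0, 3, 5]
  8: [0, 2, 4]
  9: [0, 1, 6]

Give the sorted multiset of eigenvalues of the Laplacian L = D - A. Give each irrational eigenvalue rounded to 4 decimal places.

Reading degrees in the order [0, 1, 2, 3, 4, 5, 6, 7, 8, 9] gives [3, 3, 3, 3, 3, 3, 3, 3, 3, 3]; set D = diag(3, 3, 3, 3, 3, 3, 3, 3, 3, 3) and form L = D - A. Since every row of L sums to 0, the all-ones vector is in the kernel and 0 is an eigenvalue. By the matrix-tree theorem the graph has (1/10) * product of the nonzero eigenvalues = 2000 spanning trees.

[0, 2, 2, 2, 2, 2, 5, 5, 5, 5]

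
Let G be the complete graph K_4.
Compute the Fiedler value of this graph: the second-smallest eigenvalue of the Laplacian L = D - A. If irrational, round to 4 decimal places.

The graph has 4 vertices and degree multiset [3, 3, 3, 3]; D is the diagonal matrix of degrees and L = D - A. Computing the eigenvalues of L and sorting gives [0, 4, 4, 4]. The Fiedler value lambda_2 = 4 is strictly positive, so the graph is connected. The largest eigenvalue, 4, is at most the vertex count 4.

4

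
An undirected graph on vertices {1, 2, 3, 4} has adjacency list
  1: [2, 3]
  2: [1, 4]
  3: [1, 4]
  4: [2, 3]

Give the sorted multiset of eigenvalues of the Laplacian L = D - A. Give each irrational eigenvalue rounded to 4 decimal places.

Each diagonal entry of L is the vertex degree and each off-diagonal entry is -1 where an edge is present, 0 otherwise; in the order [1, 2, 3, 4] the diagonal is [2, 2, 2, 2]. The multiplicity of 0 as a Laplacian eigenvalue equals the number of connected components.

[0, 2, 2, 4]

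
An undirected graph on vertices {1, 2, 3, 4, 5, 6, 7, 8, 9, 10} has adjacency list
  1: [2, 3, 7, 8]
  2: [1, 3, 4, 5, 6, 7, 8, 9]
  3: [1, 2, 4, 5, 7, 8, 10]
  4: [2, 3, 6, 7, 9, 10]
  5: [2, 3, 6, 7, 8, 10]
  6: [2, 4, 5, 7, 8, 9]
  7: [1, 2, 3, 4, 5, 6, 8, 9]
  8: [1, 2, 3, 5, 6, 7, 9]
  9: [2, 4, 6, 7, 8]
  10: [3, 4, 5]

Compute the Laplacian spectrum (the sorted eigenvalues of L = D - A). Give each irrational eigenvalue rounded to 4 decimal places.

With the vertex order [1, 2, 3, 4, 5, 6, 7, 8, 9, 10], the degrees are [4, 8, 7, 6, 6, 6, 8, 7, 5, 3], giving D = diag(4, 8, 7, 6, 6, 6, 8, 7, 5, 3) and L = D - A. Diagonalising L (or applying a numerical eigensolver to the 10x10 matrix) gives the spectrum above. There is one zero in the spectrum, matching the 1 component.

[0, 2.7014, 3.7636, 5.3506, 6.3393, 6.9282, 7.9392, 8.7754, 9, 9.2024]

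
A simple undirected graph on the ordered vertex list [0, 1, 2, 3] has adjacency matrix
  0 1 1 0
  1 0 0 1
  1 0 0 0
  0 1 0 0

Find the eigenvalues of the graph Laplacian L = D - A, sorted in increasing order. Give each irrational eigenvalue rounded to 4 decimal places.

Reading degrees in the order [0, 1, 2, 3] gives [2, 2, 1, 1]; set D = diag(2, 2, 1, 1) and form L = D - A. Since every row of L sums to 0, the all-ones vector is in the kernel and 0 is an eigenvalue. The eigenvalues sum to 6, which equals trace(L) = 2|E|. By the matrix-tree theorem the graph has (1/4) * product of the nonzero eigenvalues = 1 spanning tree.

[0, 0.5858, 2, 3.4142]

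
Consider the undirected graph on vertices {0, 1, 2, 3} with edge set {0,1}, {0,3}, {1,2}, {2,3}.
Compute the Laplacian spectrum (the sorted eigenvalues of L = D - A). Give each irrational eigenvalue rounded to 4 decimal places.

[0, 2, 2, 4]

With the vertex order [0, 1, 2, 3], the degrees are [2, 2, 2, 2], giving D = diag(2, 2, 2, 2) and L = D - A. The multiplicity of 0 as a Laplacian eigenvalue equals the number of connected components. The single zero eigenvalue shows the graph is connected. There is one zero in the spectrum, matching the 1 component.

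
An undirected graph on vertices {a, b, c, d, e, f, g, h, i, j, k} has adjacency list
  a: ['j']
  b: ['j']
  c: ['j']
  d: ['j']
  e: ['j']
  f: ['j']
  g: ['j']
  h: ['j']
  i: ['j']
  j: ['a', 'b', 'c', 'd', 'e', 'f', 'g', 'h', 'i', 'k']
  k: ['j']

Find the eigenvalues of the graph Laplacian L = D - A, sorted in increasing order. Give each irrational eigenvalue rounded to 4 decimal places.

[0, 1, 1, 1, 1, 1, 1, 1, 1, 1, 11]

Each diagonal entry of L is the vertex degree and each off-diagonal entry is -1 where an edge is present, 0 otherwise; in the order [a, b, c, d, e, f, g, h, i, j, k] the diagonal is [1, 1, 1, 1, 1, 1, 1, 1, 1, 10, 1]. The multiplicity of 0 as a Laplacian eigenvalue equals the number of connected components. The eigenvalues sum to 20, which equals trace(L) = 2|E|.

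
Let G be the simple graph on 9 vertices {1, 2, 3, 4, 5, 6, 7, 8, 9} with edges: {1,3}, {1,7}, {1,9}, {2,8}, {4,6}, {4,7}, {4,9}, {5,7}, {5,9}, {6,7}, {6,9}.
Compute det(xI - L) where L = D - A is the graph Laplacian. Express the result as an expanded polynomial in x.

x^9 - 22x^8 + 198x^7 - 942x^6 + 2544x^5 - 3864x^4 + 3008x^3 - 896x^2

With the vertex order [1, 2, 3, 4, 5, 6, 7, 8, 9], the degrees are [3, 1, 1, 3, 2, 3, 4, 1, 4], giving D = diag(3, 1, 1, 3, 2, 3, 4, 1, 4) and L = D - A. L has integer entries, so p(x) = det(xI - L) has integer coefficients. Expanding the determinant yields x^9 - 22x^8 + 198x^7 - 942x^6 + 2544x^5 - 3864x^4 + 3008x^3 - 896x^2. The constant term is 0 because L is singular (the all-ones vector lies in its kernel). The eigenvalues sum to 22, which equals trace(L) = 2|E|. There are 2 zeros in the spectrum, matching the 2 components.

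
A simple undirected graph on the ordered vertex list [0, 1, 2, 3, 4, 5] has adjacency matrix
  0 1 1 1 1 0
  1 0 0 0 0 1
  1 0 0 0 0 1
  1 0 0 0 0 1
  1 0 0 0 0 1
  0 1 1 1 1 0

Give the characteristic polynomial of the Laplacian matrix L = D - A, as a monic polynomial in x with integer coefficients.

x^6 - 16x^5 + 96x^4 - 272x^3 + 368x^2 - 192x

Each diagonal entry of L is the vertex degree and each off-diagonal entry is -1 where an edge is present, 0 otherwise; in the order [0, 1, 2, 3, 4, 5] the diagonal is [4, 2, 2, 2, 2, 4]. L has integer entries, so p(x) = det(xI - L) has integer coefficients. Expanding the determinant yields x^6 - 16x^5 + 96x^4 - 272x^3 + 368x^2 - 192x. The coefficient of x^5 equals -trace(L) = -16, matching the sum of degrees. The largest eigenvalue, 6, is at most the vertex count 6. There is one zero in the spectrum, matching the 1 component.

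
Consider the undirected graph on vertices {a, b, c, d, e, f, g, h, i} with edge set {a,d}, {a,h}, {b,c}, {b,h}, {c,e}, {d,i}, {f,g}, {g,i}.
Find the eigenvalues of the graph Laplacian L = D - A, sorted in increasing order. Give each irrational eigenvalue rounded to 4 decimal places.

[0, 0.1206, 0.4679, 1, 1.6527, 2.3473, 3, 3.5321, 3.8794]

Reading degrees in the order [a, b, c, d, e, f, g, h, i] gives [2, 2, 2, 2, 1, 1, 2, 2, 2]; set D = diag(2, 2, 2, 2, 1, 1, 2, 2, 2) and form L = D - A. L is symmetric positive semidefinite, so every eigenvalue is real and nonnegative. There is one zero in the spectrum, matching the 1 component.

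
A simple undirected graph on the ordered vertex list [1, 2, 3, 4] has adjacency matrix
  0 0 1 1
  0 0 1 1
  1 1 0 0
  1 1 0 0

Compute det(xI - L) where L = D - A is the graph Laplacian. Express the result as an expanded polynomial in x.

Each diagonal entry of L is the vertex degree and each off-diagonal entry is -1 where an edge is present, 0 otherwise; in the order [1, 2, 3, 4] the diagonal is [2, 2, 2, 2]. The eigenvalues of L are [0, 2, 2, 4]; the characteristic polynomial is the product of (x - lambda_i), which multiplies out to x^4 - 8x^3 + 20x^2 - 16x. Since p(0) = det(-L) = 0, x divides p(x). There is one zero in the spectrum, matching the 1 component.

x^4 - 8x^3 + 20x^2 - 16x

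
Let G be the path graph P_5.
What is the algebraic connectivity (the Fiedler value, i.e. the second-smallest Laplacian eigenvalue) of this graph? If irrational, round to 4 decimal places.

The graph has 5 vertices and degree multiset [2, 2, 2, 1, 1]; D is the diagonal matrix of degrees and L = D - A. The smallest Laplacian eigenvalue is always 0. The next one, lambda_2 = 0.3820, measures how hard the graph is to disconnect: larger values mean better connectivity. The largest eigenvalue, 3.6180, is at most the vertex count 5.

0.3820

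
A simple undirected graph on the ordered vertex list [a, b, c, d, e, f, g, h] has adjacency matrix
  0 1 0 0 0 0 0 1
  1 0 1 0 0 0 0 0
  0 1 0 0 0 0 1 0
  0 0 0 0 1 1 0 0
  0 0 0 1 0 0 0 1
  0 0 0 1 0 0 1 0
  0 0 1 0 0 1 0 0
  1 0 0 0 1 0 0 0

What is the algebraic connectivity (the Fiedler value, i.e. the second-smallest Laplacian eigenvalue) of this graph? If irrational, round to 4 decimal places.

0.5858

Reading degrees in the order [a, b, c, d, e, f, g, h] gives [2, 2, 2, 2, 2, 2, 2, 2]; set D = diag(2, 2, 2, 2, 2, 2, 2, 2) and form L = D - A. Computing the eigenvalues of L and sorting gives [0, 0.5858, 0.5858, 2, 2, 3.4142, 3.4142, 4]. The Fiedler value lambda_2 = 0.5858 is strictly positive, so the graph is connected. There is one zero in the spectrum, matching the 1 component. The eigenvalues sum to 16, which equals trace(L) = 2|E|.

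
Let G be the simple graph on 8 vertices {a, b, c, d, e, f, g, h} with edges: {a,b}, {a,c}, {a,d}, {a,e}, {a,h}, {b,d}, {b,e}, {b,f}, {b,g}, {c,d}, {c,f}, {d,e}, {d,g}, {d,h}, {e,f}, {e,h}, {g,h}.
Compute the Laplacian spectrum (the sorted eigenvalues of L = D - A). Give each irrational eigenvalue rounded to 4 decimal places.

[0, 2.1211, 3.2679, 3.6107, 4.7388, 6.2722, 6.7321, 7.2572]

Reading degrees in the order [a, b, c, d, e, f, g, h] gives [5, 5, 3, 6, 5, 3, 3, 4]; set D = diag(5, 5, 3, 6, 5, 3, 3, 4) and form L = D - A. Diagonalising L (or applying a numerical eigensolver to the 8x8 matrix) gives the spectrum above. The single zero eigenvalue shows the graph is connected. The eigenvalues sum to 34, which equals trace(L) = 2|E|. By the matrix-tree theorem the graph has (1/8) * product of the nonzero eigenvalues = 4543 spanning trees.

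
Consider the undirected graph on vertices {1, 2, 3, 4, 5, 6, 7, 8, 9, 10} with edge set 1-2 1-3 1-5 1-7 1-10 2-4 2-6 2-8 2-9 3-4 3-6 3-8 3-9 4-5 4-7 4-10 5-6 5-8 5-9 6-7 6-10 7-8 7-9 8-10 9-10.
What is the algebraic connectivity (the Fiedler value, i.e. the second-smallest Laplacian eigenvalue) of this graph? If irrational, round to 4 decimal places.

Reading degrees in the order [1, 2, 3, 4, 5, 6, 7, 8, 9, 10] gives [5, 5, 5, 5, 5, 5, 5, 5, 5, 5]; set D = diag(5, 5, 5, 5, 5, 5, 5, 5, 5, 5) and form L = D - A. The sorted Laplacian eigenvalues are [0, 5, 5, 5, 5, 5, 5, 5, 5, 10]; the algebraic connectivity is the second entry, 5. By the matrix-tree theorem the graph has (1/10) * product of the nonzero eigenvalues = 390625 spanning trees.

5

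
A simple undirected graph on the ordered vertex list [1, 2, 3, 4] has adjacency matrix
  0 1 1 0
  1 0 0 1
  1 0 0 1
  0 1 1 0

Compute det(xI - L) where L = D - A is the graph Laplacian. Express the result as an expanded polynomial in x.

x^4 - 8x^3 + 20x^2 - 16x

With the vertex order [1, 2, 3, 4], the degrees are [2, 2, 2, 2], giving D = diag(2, 2, 2, 2) and L = D - A. L has integer entries, so p(x) = det(xI - L) has integer coefficients. Expanding the determinant yields x^4 - 8x^3 + 20x^2 - 16x. The coefficient of x^3 equals -trace(L) = -8, matching the sum of degrees. There is one zero in the spectrum, matching the 1 component.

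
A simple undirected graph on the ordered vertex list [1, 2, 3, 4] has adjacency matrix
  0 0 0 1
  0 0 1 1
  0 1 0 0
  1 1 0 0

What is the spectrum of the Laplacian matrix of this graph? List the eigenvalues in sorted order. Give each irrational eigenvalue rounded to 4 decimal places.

[0, 0.5858, 2, 3.4142]

Each diagonal entry of L is the vertex degree and each off-diagonal entry is -1 where an edge is present, 0 otherwise; in the order [1, 2, 3, 4] the diagonal is [1, 2, 1, 2]. L is symmetric positive semidefinite, so every eigenvalue is real and nonnegative. By the matrix-tree theorem the graph has (1/4) * product of the nonzero eigenvalues = 1 spanning tree. The eigenvalues sum to 6, which equals trace(L) = 2|E|.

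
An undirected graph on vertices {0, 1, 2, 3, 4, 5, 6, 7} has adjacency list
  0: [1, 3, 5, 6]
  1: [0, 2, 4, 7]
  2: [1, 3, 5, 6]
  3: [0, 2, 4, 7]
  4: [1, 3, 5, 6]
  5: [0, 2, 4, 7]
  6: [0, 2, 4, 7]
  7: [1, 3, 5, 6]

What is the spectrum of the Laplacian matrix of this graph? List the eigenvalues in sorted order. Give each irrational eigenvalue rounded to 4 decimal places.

[0, 4, 4, 4, 4, 4, 4, 8]

Each diagonal entry of L is the vertex degree and each off-diagonal entry is -1 where an edge is present, 0 otherwise; in the order [0, 1, 2, 3, 4, 5, 6, 7] the diagonal is [4, 4, 4, 4, 4, 4, 4, 4]. The multiplicity of 0 as a Laplacian eigenvalue equals the number of connected components. The largest eigenvalue, 8, is at most the vertex count 8.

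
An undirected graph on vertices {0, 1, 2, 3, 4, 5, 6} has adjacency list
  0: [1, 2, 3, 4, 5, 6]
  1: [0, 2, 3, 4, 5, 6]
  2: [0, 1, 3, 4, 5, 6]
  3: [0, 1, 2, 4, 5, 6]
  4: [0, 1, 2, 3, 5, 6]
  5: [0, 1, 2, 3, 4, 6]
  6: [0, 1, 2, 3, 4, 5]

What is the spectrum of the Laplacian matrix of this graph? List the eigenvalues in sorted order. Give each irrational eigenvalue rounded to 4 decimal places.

Reading degrees in the order [0, 1, 2, 3, 4, 5, 6] gives [6, 6, 6, 6, 6, 6, 6]; set D = diag(6, 6, 6, 6, 6, 6, 6) and form L = D - A. L is symmetric positive semidefinite, so every eigenvalue is real and nonnegative. The eigenvalues sum to 42, which equals trace(L) = 2|E|.

[0, 7, 7, 7, 7, 7, 7]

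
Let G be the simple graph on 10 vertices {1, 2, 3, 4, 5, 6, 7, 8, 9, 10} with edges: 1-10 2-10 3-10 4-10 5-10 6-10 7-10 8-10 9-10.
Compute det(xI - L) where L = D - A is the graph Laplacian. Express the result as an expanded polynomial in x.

x^10 - 18x^9 + 108x^8 - 336x^7 + 630x^6 - 756x^5 + 588x^4 - 288x^3 + 81x^2 - 10x

Reading degrees in the order [1, 2, 3, 4, 5, 6, 7, 8, 9, 10] gives [1, 1, 1, 1, 1, 1, 1, 1, 1, 9]; set D = diag(1, 1, 1, 1, 1, 1, 1, 1, 1, 9) and form L = D - A. The eigenvalues of L are [0, 1, 1, 1, 1, 1, 1, 1, 1, 10]; the characteristic polynomial is the product of (x - lambda_i), which multiplies out to x^10 - 18x^9 + 108x^8 - 336x^7 + 630x^6 - 756x^5 + 588x^4 - 288x^3 + 81x^2 - 10x. The coefficient of x^9 equals -trace(L) = -18, matching the sum of degrees.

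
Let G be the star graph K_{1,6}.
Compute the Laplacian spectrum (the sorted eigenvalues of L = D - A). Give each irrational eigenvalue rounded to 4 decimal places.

The graph has 7 vertices and degree multiset [6, 1, 1, 1, 1, 1, 1]; D is the diagonal matrix of degrees and L = D - A. Since every row of L sums to 0, the all-ones vector is in the kernel and 0 is an eigenvalue. By the matrix-tree theorem the graph has (1/7) * product of the nonzero eigenvalues = 1 spanning tree.

[0, 1, 1, 1, 1, 1, 7]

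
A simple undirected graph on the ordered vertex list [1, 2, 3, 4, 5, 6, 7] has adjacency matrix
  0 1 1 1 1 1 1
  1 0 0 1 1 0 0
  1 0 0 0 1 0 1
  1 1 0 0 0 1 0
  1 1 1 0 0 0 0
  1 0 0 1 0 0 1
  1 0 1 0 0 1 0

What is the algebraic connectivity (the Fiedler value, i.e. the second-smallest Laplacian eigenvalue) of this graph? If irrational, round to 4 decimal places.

With the vertex order [1, 2, 3, 4, 5, 6, 7], the degrees are [6, 3, 3, 3, 3, 3, 3], giving D = diag(6, 3, 3, 3, 3, 3, 3) and L = D - A. The smallest Laplacian eigenvalue is always 0. The next one, lambda_2 = 2, measures how hard the graph is to disconnect: larger values mean better connectivity. The eigenvalues sum to 24, which equals trace(L) = 2|E|.

2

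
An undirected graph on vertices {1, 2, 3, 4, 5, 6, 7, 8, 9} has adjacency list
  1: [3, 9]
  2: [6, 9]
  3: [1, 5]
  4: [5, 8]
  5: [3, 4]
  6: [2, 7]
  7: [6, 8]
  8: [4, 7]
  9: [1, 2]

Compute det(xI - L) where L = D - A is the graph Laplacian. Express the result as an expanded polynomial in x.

x^9 - 18x^8 + 135x^7 - 546x^6 + 1287x^5 - 1782x^4 + 1386x^3 - 540x^2 + 81x

Each diagonal entry of L is the vertex degree and each off-diagonal entry is -1 where an edge is present, 0 otherwise; in the order [1, 2, 3, 4, 5, 6, 7, 8, 9] the diagonal is [2, 2, 2, 2, 2, 2, 2, 2, 2]. Computing det(xI - L) by cofactor expansion (or equivalently via sum-over-permutations) gives x^9 - 18x^8 + 135x^7 - 546x^6 + 1287x^5 - 1782x^4 + 1386x^3 - 540x^2 + 81x. Since p(0) = det(-L) = 0, x divides p(x). The eigenvalues sum to 18, which equals trace(L) = 2|E|.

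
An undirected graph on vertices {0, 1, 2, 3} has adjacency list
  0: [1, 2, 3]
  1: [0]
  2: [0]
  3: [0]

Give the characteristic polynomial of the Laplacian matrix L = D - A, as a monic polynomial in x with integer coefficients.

With the vertex order [0, 1, 2, 3], the degrees are [3, 1, 1, 1], giving D = diag(3, 1, 1, 1) and L = D - A. Computing det(xI - L) by cofactor expansion (or equivalently via sum-over-permutations) gives x^4 - 6x^3 + 9x^2 - 4x. The coefficient of x^3 equals -trace(L) = -6, matching the sum of degrees.

x^4 - 6x^3 + 9x^2 - 4x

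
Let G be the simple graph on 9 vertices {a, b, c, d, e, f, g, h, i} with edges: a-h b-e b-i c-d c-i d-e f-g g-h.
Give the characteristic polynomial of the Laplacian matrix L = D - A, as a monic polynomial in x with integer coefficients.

x^9 - 16x^8 + 105x^7 - 364x^6 + 715x^5 - 790x^4 + 450x^3 - 100x^2

Each diagonal entry of L is the vertex degree and each off-diagonal entry is -1 where an edge is present, 0 otherwise; in the order [a, b, c, d, e, f, g, h, i] the diagonal is [1, 2, 2, 2, 2, 1, 2, 2, 2]. L has integer entries, so p(x) = det(xI - L) has integer coefficients. Expanding the determinant yields x^9 - 16x^8 + 105x^7 - 364x^6 + 715x^5 - 790x^4 + 450x^3 - 100x^2. The constant term is 0 because L is singular (the all-ones vector lies in its kernel). The largest eigenvalue, 3.6180, is at most the vertex count 9.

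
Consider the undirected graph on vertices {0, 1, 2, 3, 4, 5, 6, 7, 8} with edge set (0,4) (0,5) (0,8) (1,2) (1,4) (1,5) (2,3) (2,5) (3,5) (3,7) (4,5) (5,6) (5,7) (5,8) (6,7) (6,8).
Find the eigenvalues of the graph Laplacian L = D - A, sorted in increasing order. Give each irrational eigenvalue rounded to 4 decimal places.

Each diagonal entry of L is the vertex degree and each off-diagonal entry is -1 where an edge is present, 0 otherwise; in the order [0, 1, 2, 3, 4, 5, 6, 7, 8] the diagonal is [3, 3, 3, 3, 3, 8, 3, 3, 3]. Since every row of L sums to 0, the all-ones vector is in the kernel and 0 is an eigenvalue. There is one zero in the spectrum, matching the 1 component.

[0, 1.5858, 1.5858, 3, 3, 4.4142, 4.4142, 5, 9]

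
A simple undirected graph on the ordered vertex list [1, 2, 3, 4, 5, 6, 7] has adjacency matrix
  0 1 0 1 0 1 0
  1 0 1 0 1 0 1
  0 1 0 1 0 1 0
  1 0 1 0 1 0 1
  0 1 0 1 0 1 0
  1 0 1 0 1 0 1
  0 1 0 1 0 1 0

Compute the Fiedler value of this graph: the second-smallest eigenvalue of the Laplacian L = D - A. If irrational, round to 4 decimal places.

Reading degrees in the order [1, 2, 3, 4, 5, 6, 7] gives [3, 4, 3, 4, 3, 4, 3]; set D = diag(3, 4, 3, 4, 3, 4, 3) and form L = D - A. The sorted Laplacian eigenvalues are [0, 3, 3, 3, 4, 4, 7]; the algebraic connectivity is the second entry, 3.

3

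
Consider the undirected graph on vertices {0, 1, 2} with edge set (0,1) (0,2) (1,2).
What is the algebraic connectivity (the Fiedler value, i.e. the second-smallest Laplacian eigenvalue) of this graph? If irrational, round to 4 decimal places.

3

Reading degrees in the order [0, 1, 2] gives [2, 2, 2]; set D = diag(2, 2, 2) and form L = D - A. The smallest Laplacian eigenvalue is always 0. The next one, lambda_2 = 3, measures how hard the graph is to disconnect: larger values mean better connectivity. By the matrix-tree theorem the graph has (1/3) * product of the nonzero eigenvalues = 3 spanning trees. The largest eigenvalue, 3, is at most the vertex count 3.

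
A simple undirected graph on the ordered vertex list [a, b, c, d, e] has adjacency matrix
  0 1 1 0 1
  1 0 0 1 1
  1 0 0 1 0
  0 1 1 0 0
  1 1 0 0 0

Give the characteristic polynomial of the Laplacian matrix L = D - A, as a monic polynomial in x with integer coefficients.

Each diagonal entry of L is the vertex degree and each off-diagonal entry is -1 where an edge is present, 0 otherwise; in the order [a, b, c, d, e] the diagonal is [3, 3, 2, 2, 2]. Computing det(xI - L) by cofactor expansion (or equivalently via sum-over-permutations) gives x^5 - 12x^4 + 51x^3 - 90x^2 + 55x. The coefficient of x^4 equals -trace(L) = -12, matching the sum of degrees. The eigenvalues sum to 12, which equals trace(L) = 2|E|. There is one zero in the spectrum, matching the 1 component.

x^5 - 12x^4 + 51x^3 - 90x^2 + 55x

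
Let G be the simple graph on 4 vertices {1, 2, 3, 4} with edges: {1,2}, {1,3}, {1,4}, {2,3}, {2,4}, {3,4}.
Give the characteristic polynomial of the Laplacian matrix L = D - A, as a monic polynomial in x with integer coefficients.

Reading degrees in the order [1, 2, 3, 4] gives [3, 3, 3, 3]; set D = diag(3, 3, 3, 3) and form L = D - A. Computing det(xI - L) by cofactor expansion (or equivalently via sum-over-permutations) gives x^4 - 12x^3 + 48x^2 - 64x. The coefficient of x^3 equals -trace(L) = -12, matching the sum of degrees. There is one zero in the spectrum, matching the 1 component. By the matrix-tree theorem the graph has (1/4) * product of the nonzero eigenvalues = 16 spanning trees.

x^4 - 12x^3 + 48x^2 - 64x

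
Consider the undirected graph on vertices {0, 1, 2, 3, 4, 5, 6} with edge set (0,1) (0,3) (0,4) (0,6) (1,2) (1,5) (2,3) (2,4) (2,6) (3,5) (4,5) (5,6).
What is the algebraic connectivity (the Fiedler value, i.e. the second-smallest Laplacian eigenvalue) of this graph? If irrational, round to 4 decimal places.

Each diagonal entry of L is the vertex degree and each off-diagonal entry is -1 where an edge is present, 0 otherwise; in the order [0, 1, 2, 3, 4, 5, 6] the diagonal is [4, 3, 4, 3, 3, 4, 3]. Computing the eigenvalues of L and sorting gives [0, 3, 3, 3, 4, 4, 7]. The Fiedler value lambda_2 = 3 is strictly positive, so the graph is connected. The largest eigenvalue, 7, is at most the vertex count 7.

3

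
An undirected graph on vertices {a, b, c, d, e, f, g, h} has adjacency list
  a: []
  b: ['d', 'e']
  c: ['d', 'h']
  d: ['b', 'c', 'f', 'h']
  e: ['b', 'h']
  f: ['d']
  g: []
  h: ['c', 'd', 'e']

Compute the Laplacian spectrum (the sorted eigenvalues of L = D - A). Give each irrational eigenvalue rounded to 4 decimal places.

[0, 0, 0, 0.8817, 1.4506, 2.5341, 3.8647, 5.2688]

With the vertex order [a, b, c, d, e, f, g, h], the degrees are [0, 2, 2, 4, 2, 1, 0, 3], giving D = diag(0, 2, 2, 4, 2, 1, 0, 3) and L = D - A. Since every row of L sums to 0, the all-ones vector is in the kernel and 0 is an eigenvalue. The 3 zero eigenvalues correspond to the 3 connected components. The largest eigenvalue, 5.2688, is at most the vertex count 8.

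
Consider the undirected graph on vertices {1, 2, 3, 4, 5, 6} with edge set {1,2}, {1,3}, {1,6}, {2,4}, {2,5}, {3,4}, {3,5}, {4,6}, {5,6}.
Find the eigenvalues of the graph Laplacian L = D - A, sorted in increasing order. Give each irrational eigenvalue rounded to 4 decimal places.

[0, 3, 3, 3, 3, 6]

With the vertex order [1, 2, 3, 4, 5, 6], the degrees are [3, 3, 3, 3, 3, 3], giving D = diag(3, 3, 3, 3, 3, 3) and L = D - A. The multiplicity of 0 as a Laplacian eigenvalue equals the number of connected components. The eigenvalues sum to 18, which equals trace(L) = 2|E|.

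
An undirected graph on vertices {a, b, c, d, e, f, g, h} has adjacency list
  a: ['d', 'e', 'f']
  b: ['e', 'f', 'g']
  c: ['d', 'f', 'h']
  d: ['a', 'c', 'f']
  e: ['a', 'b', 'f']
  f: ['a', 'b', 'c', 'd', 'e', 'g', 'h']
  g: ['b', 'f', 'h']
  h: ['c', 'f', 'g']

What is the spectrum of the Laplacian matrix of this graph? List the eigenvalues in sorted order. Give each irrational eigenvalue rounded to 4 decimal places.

Reading degrees in the order [a, b, c, d, e, f, g, h] gives [3, 3, 3, 3, 3, 7, 3, 3]; set D = diag(3, 3, 3, 3, 3, 7, 3, 3) and form L = D - A. Since every row of L sums to 0, the all-ones vector is in the kernel and 0 is an eigenvalue. The largest eigenvalue, 8, is at most the vertex count 8. By the matrix-tree theorem the graph has (1/8) * product of the nonzero eigenvalues = 841 spanning trees.

[0, 1.7530, 1.7530, 3.4450, 3.4450, 4.8019, 4.8019, 8]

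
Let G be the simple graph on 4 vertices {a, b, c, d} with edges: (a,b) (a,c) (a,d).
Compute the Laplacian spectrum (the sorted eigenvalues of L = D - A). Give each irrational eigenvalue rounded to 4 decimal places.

Reading degrees in the order [a, b, c, d] gives [3, 1, 1, 1]; set D = diag(3, 1, 1, 1) and form L = D - A. Diagonalising L (or applying a numerical eigensolver to the 4x4 matrix) gives the spectrum above. There is one zero in the spectrum, matching the 1 component. By the matrix-tree theorem the graph has (1/4) * product of the nonzero eigenvalues = 1 spanning tree.

[0, 1, 1, 4]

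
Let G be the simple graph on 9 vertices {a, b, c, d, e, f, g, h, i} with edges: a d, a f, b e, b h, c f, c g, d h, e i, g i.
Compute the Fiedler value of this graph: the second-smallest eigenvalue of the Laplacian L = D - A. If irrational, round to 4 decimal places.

0.4679

With the vertex order [a, b, c, d, e, f, g, h, i], the degrees are [2, 2, 2, 2, 2, 2, 2, 2, 2], giving D = diag(2, 2, 2, 2, 2, 2, 2, 2, 2) and L = D - A. Computing the eigenvalues of L and sorting gives [0, 0.4679, 0.4679, 1.6527, 1.6527, 3, 3, 3.8794, 3.8794]. The Fiedler value lambda_2 = 0.4679 is strictly positive, so the graph is connected.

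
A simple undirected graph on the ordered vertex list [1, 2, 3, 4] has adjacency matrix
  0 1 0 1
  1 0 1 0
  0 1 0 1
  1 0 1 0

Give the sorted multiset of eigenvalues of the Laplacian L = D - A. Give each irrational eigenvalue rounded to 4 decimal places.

Reading degrees in the order [1, 2, 3, 4] gives [2, 2, 2, 2]; set D = diag(2, 2, 2, 2) and form L = D - A. Diagonalising L (or applying a numerical eigensolver to the 4x4 matrix) gives the spectrum above. By the matrix-tree theorem the graph has (1/4) * product of the nonzero eigenvalues = 4 spanning trees.

[0, 2, 2, 4]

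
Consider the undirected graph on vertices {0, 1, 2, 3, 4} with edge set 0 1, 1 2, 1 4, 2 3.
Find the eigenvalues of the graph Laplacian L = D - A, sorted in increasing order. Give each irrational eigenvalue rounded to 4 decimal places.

Reading degrees in the order [0, 1, 2, 3, 4] gives [1, 3, 2, 1, 1]; set D = diag(1, 3, 2, 1, 1) and form L = D - A. The multiplicity of 0 as a Laplacian eigenvalue equals the number of connected components. The largest eigenvalue, 4.1701, is at most the vertex count 5. By the matrix-tree theorem the graph has (1/5) * product of the nonzero eigenvalues = 1 spanning tree.

[0, 0.5188, 1, 2.3111, 4.1701]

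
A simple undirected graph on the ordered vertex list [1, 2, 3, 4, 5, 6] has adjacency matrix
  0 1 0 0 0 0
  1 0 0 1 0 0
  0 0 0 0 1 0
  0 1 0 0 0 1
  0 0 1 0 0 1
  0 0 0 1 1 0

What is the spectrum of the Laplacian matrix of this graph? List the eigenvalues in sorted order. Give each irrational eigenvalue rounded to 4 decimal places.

[0, 0.2679, 1, 2, 3, 3.7321]

Reading degrees in the order [1, 2, 3, 4, 5, 6] gives [1, 2, 1, 2, 2, 2]; set D = diag(1, 2, 1, 2, 2, 2) and form L = D - A. Since every row of L sums to 0, the all-ones vector is in the kernel and 0 is an eigenvalue. The single zero eigenvalue shows the graph is connected. By the matrix-tree theorem the graph has (1/6) * product of the nonzero eigenvalues = 1 spanning tree. The eigenvalues sum to 10, which equals trace(L) = 2|E|.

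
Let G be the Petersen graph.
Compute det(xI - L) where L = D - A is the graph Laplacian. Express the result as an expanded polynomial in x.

The graph has 10 vertices and degree multiset [3, 3, 3, 3, 3, 3, 3, 3, 3, 3]; D is the diagonal matrix of degrees and L = D - A. L has integer entries, so p(x) = det(xI - L) has integer coefficients. Expanding the determinant yields x^10 - 30x^9 + 390x^8 - 2880x^7 + 13305x^6 - 39882x^5 + 77640x^4 - 94800x^3 + 66000x^2 - 20000x. Since p(0) = det(-L) = 0, x divides p(x). The eigenvalues sum to 30, which equals trace(L) = 2|E|.

x^10 - 30x^9 + 390x^8 - 2880x^7 + 13305x^6 - 39882x^5 + 77640x^4 - 94800x^3 + 66000x^2 - 20000x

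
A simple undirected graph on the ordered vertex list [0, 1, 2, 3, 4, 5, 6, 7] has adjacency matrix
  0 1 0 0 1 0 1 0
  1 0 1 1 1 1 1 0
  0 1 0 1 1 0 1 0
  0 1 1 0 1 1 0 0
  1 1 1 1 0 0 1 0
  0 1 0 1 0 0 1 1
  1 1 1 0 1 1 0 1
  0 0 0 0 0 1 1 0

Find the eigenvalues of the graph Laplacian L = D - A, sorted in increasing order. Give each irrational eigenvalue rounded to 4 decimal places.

[0, 1.6839, 2.8538, 4.0716, 5.0673, 5.9414, 7.0449, 7.3372]

With the vertex order [0, 1, 2, 3, 4, 5, 6, 7], the degrees are [3, 6, 4, 4, 5, 4, 6, 2], giving D = diag(3, 6, 4, 4, 5, 4, 6, 2) and L = D - A. Diagonalising L (or applying a numerical eigensolver to the 8x8 matrix) gives the spectrum above. The largest eigenvalue, 7.3372, is at most the vertex count 8. By the matrix-tree theorem the graph has (1/8) * product of the nonzero eigenvalues = 3806 spanning trees.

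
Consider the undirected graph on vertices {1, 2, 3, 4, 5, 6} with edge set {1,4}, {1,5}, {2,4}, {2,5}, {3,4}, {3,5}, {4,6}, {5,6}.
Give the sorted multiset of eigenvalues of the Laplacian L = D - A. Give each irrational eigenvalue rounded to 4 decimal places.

[0, 2, 2, 2, 4, 6]

With the vertex order [1, 2, 3, 4, 5, 6], the degrees are [2, 2, 2, 4, 4, 2], giving D = diag(2, 2, 2, 4, 4, 2) and L = D - A. The multiplicity of 0 as a Laplacian eigenvalue equals the number of connected components. The single zero eigenvalue shows the graph is connected. The largest eigenvalue, 6, is at most the vertex count 6. By the matrix-tree theorem the graph has (1/6) * product of the nonzero eigenvalues = 32 spanning trees.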